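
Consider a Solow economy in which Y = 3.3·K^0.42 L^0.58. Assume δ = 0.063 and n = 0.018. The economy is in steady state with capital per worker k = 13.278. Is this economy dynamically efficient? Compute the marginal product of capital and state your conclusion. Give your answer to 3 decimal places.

dynamically efficient; MPK ≈ 0.309

Break-even investment rate: n + δ = 0.018 + 0.063 = 0.081.
MPK = 0.42·3.3·k^(0.42−1) = 0.42·3.3·13.278^(-0.58) ≈ 0.3093.
MPK > 0.081, so the economy is dynamically efficient (under-saving).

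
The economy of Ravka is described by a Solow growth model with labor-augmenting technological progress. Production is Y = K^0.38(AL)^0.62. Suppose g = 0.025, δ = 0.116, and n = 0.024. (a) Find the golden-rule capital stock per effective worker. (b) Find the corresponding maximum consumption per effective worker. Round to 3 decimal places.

n + g + δ = 0.024 + 0.025 + 0.116 = 0.165.
At the golden rule the marginal product of capital equals n+g+δ: 0.38·k^(0.38−1) = 0.165. Solving, k_gold = (0.38/0.165)^(1/0.62) ≈ 3.8402.
y_gold = 3.8402^0.38 ≈ 1.6675; c_gold = y_gold − 0.165·k_gold ≈ 1.0338.

(a) k_gold ≈ 3.840; (b) c_gold ≈ 1.034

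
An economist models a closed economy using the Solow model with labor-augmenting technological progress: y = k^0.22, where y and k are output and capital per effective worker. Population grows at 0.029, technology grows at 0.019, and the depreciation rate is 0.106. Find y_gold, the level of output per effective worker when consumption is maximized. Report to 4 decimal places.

y_gold ≈ 1.1058

Capital per effective worker breaks even when investment replaces (n + g + δ)·k; here n + g + δ = 0.154.
Golden rule sets MPK = n+g+δ: 0.22·k^(0.22−1) = 0.154, so k_gold = (0.22/0.154)^(1/0.78) ≈ 1.5798.
Output: y_gold = k_gold^0.22 = 1.5798^0.22 ≈ 1.1058.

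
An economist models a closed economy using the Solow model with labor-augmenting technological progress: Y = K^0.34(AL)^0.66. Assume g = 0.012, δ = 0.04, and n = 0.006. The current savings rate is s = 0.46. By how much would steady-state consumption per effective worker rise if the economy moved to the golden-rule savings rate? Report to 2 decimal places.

Δc ≈ 0.07

Break-even investment rate: n + g + δ = 0.006 + 0.012 + 0.04 = 0.058.
Current steady state (s = 0.46): k* = (0.46/0.058)^(1/0.66) ≈ 23.0473, y* = 23.0473^0.34 ≈ 2.9060, c* = (1−0.46)·2.9060 ≈ 1.5692.
At the golden rule the marginal product of capital equals n+g+δ: 0.34·k^(0.34−1) = 0.058. Solving, k_gold = (0.34/0.058)^(1/0.66) ≈ 14.5785.
y_gold = 14.5785^0.34 ≈ 2.4869, c_gold = y_gold − 0.058·k_gold ≈ 1.6414.
Gain: Δc = 1.6414 − 1.5692 ≈ 0.0721.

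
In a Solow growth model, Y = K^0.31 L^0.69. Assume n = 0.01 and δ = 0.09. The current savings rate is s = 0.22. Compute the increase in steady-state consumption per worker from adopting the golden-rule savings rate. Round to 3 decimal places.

n + δ = 0.01 + 0.09 = 0.1.
Current steady state (s = 0.22): k* = (0.22/0.1)^(1/0.69) ≈ 3.1352, y* = 3.1352^0.31 ≈ 1.4251, c* = (1−0.22)·1.4251 ≈ 1.1116.
Setting f'(k) = n+δ gives 0.31·k^(0.31−1) = 0.1, hence k_gold = (0.31/0.1)^(1/0.69) ≈ 5.1537.
y_gold = 5.1537^0.31 ≈ 1.6625, c_gold = y_gold − 0.1·k_gold ≈ 1.1471.
Gain: Δc = 1.1471 − 1.1116 ≈ 0.0355.

Δc ≈ 0.036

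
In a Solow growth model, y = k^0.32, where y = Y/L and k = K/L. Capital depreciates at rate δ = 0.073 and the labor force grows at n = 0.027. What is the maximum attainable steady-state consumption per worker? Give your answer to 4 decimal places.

The effective depreciation rate is n + δ = 0.027 + 0.073 = 0.1.
Setting f'(k) = n+δ gives 0.32·k^(0.32−1) = 0.1, hence k_gold = (0.32/0.1)^(1/0.68) ≈ 5.5318.
y_gold = 5.5318^0.32 ≈ 1.7287.
c_gold = y_gold − (n+δ)·k_gold = 1.7287 − 0.1·5.5318 ≈ 1.1755.

c_gold ≈ 1.1755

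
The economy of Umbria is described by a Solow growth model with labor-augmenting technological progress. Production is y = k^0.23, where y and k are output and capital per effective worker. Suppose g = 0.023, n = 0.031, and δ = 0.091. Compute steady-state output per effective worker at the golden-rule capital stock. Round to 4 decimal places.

Capital per effective worker breaks even when investment replaces (n + g + δ)·k; here n + g + δ = 0.145.
Golden rule sets MPK = n+g+δ: 0.23·k^(0.23−1) = 0.145, so k_gold = (0.23/0.145)^(1/0.77) ≈ 1.8206.
Output: y_gold = k_gold^0.23 = 1.8206^0.23 ≈ 1.1478.

y_gold ≈ 1.1478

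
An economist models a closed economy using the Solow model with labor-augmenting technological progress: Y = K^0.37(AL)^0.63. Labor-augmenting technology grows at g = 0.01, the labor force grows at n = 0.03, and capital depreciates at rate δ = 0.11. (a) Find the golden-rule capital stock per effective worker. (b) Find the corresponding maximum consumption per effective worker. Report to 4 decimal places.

n + g + δ = 0.03 + 0.01 + 0.11 = 0.15.
At the golden rule the marginal product of capital equals n+g+δ: 0.37·k^(0.37−1) = 0.15. Solving, k_gold = (0.37/0.15)^(1/0.63) ≈ 4.1918.
y_gold = 4.1918^0.37 ≈ 1.6994; c_gold = y_gold − 0.15·k_gold ≈ 1.0706.

(a) k_gold ≈ 4.1918; (b) c_gold ≈ 1.0706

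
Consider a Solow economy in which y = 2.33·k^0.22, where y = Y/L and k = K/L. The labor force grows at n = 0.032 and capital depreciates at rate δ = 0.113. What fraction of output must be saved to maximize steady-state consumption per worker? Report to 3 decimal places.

s_gold = 0.220

Break-even investment rate: n + δ = 0.032 + 0.113 = 0.145.
At the golden rule MPK = n+δ, and in any Cobb-Douglas steady state s = (n+δ)·k/y = MPK·k/y = capital's share 0.22.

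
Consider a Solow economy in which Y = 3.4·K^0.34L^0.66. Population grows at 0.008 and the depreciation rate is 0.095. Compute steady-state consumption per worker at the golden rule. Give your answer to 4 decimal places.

c_gold ≈ 7.7982

Capital per worker breaks even when investment replaces (n + δ)·k; here n + δ = 0.103.
Golden rule sets MPK = n+δ: 0.34·3.4·k^(0.34−1) = 0.103, so k_gold = (0.34·3.4/0.103)^(1/0.66) ≈ 39.0024.
y_gold = 3.4·39.0024^0.34 ≈ 11.8154.
c_gold = y_gold − (n+δ)·k_gold = 11.8154 − 0.103·39.0024 ≈ 7.7982.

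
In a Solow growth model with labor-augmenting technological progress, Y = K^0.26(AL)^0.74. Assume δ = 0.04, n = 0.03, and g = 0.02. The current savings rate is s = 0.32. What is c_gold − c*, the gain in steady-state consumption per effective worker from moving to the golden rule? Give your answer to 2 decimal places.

Δc ≈ 0.01

n + g + δ = 0.03 + 0.02 + 0.04 = 0.09.
Current steady state (s = 0.32): k* = (0.32/0.09)^(1/0.74) ≈ 5.5523, y* = 5.5523^0.26 ≈ 1.5616, c* = (1−0.32)·1.5616 ≈ 1.0619.
Golden rule sets MPK = n+g+δ: 0.26·k^(0.26−1) = 0.09, so k_gold = (0.26/0.09)^(1/0.74) ≈ 4.1938.
y_gold = 4.1938^0.26 ≈ 1.4517, c_gold = y_gold − 0.09·k_gold ≈ 1.0743.
Gain: Δc = 1.0743 − 1.0619 ≈ 0.0124.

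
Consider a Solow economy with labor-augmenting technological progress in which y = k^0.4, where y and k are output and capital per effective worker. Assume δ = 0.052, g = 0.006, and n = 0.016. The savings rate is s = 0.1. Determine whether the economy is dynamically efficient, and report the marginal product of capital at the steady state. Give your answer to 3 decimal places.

n + g + δ = 0.016 + 0.006 + 0.052 = 0.074.
Steady-state k*: s·k^0.4 = 0.074·k gives k* = (0.1/0.074)^(1/0.6) ≈ 1.6518.
MPK = 0.4·1.6518^(-0.6) ≈ 0.2960.
MPK > n+g+δ = 0.074, so the economy is dynamically efficient (under-saving).

dynamically efficient; MPK ≈ 0.296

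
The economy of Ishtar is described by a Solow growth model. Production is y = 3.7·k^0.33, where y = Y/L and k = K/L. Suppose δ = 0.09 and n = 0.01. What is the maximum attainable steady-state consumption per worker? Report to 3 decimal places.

c_gold ≈ 8.502

Capital per worker breaks even when investment replaces (n + δ)·k; here n + δ = 0.1.
At the golden rule the marginal product of capital equals n+δ: 0.33·3.7·k^(0.33−1) = 0.1. Solving, k_gold = (0.33·3.7/0.1)^(1/0.67) ≈ 41.8759.
y_gold = 3.7·41.8759^0.33 ≈ 12.6897.
c_gold = y_gold − (n+δ)·k_gold = 12.6897 − 0.1·41.8759 ≈ 8.5021.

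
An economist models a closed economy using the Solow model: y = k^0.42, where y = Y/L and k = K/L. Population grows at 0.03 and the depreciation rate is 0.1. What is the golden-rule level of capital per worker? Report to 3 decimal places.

n + δ = 0.03 + 0.1 = 0.13.
Maximizing c = f(k) − (n+δ)·k gives f'(k) = n+δ, i.e. 0.42·k^(0.42−1) = 0.13, so k_gold = (0.42/0.13)^(1/0.58) ≈ 7.5529.

k_gold ≈ 7.553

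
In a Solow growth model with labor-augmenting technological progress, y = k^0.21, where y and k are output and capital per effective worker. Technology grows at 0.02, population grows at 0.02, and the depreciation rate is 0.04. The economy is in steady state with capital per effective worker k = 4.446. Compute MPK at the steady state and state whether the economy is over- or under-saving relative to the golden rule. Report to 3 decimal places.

over-saving; MPK ≈ 0.065

Capital per effective worker breaks even when investment replaces (n + g + δ)·k; here n + g + δ = 0.08.
MPK = 0.21·k^(0.21−1) = 0.21·4.446^(-0.79) ≈ 0.0646.
MPK < 0.08, so the economy is dynamically inefficient (over-saving).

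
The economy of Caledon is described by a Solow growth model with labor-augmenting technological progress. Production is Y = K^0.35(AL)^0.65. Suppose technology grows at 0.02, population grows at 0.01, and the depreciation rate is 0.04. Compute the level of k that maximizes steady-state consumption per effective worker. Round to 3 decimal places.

n + g + δ = 0.01 + 0.02 + 0.04 = 0.07.
Setting f'(k) = n+g+δ gives 0.35·k^(0.35−1) = 0.07, hence k_gold = (0.35/0.07)^(1/0.65) ≈ 11.8943.

k_gold ≈ 11.894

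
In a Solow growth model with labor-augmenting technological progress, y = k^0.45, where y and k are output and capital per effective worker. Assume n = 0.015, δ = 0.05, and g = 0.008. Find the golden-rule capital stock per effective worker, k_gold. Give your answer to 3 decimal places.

k_gold ≈ 27.300

Break-even investment rate: n + g + δ = 0.015 + 0.008 + 0.05 = 0.073.
At the golden rule the marginal product of capital equals n+g+δ: 0.45·k^(0.45−1) = 0.073. Solving, k_gold = (0.45/0.073)^(1/0.55) ≈ 27.3000.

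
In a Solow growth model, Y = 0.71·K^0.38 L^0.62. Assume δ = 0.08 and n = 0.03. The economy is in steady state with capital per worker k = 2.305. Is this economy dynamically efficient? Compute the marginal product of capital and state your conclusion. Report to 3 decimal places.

The effective depreciation rate is n + δ = 0.03 + 0.08 = 0.11.
MPK = 0.38·0.71·k^(0.38−1) = 0.38·0.71·2.305^(-0.62) ≈ 0.1608.
MPK > 0.11, so the economy is dynamically efficient (under-saving).

dynamically efficient; MPK ≈ 0.161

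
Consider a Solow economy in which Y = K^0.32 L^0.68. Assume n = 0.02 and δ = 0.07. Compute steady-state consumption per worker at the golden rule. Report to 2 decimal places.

c_gold ≈ 1.24

Break-even investment rate: n + δ = 0.02 + 0.07 = 0.09.
Maximizing c = f(k) − (n+δ)·k gives f'(k) = n+δ, i.e. 0.32·k^(0.32−1) = 0.09, so k_gold = (0.32/0.09)^(1/0.68) ≈ 6.4589.
y_gold = 6.4589^0.32 ≈ 1.8166.
c_gold = y_gold − (n+δ)·k_gold = 1.8166 − 0.09·6.4589 ≈ 1.2353.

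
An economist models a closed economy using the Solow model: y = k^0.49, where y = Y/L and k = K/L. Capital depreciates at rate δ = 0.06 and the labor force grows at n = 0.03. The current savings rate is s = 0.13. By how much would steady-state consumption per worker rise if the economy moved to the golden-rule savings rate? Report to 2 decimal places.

Δc ≈ 1.36

n + δ = 0.03 + 0.06 = 0.09.
Current steady state (s = 0.13): k* = (0.13/0.09)^(1/0.51) ≈ 2.0565, y* = 2.0565^0.49 ≈ 1.4238, c* = (1−0.13)·1.4238 ≈ 1.2387.
Maximizing c = f(k) − (n+δ)·k gives f'(k) = n+δ, i.e. 0.49·k^(0.49−1) = 0.09, so k_gold = (0.49/0.09)^(1/0.51) ≈ 27.7362.
y_gold = 27.7362^0.49 ≈ 5.0944, c_gold = y_gold − 0.09·k_gold ≈ 2.5981.
Gain: Δc = 2.5981 − 1.2387 ≈ 1.3595.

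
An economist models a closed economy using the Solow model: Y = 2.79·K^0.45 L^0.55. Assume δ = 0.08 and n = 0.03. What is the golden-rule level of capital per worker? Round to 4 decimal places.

k_gold ≈ 83.6737

Capital per worker breaks even when investment replaces (n + δ)·k; here n + δ = 0.11.
At the golden rule the marginal product of capital equals n+δ: 0.45·2.79·k^(0.45−1) = 0.11. Solving, k_gold = (0.45·2.79/0.11)^(1/0.55) ≈ 83.6737.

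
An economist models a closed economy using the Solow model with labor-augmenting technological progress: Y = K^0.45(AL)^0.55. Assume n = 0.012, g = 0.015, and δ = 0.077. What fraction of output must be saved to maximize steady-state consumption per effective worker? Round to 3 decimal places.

s_gold = 0.450

n + g + δ = 0.012 + 0.015 + 0.077 = 0.104.
At the golden rule MPK = n+g+δ, and in any Cobb-Douglas steady state s = (n+g+δ)·k/y = MPK·k/y = capital's share 0.45.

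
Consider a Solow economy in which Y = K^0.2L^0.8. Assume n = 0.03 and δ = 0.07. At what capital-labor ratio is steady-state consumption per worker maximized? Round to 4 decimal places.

k_gold ≈ 2.3784

The effective depreciation rate is n + δ = 0.03 + 0.07 = 0.1.
At the golden rule the marginal product of capital equals n+δ: 0.2·k^(0.2−1) = 0.1. Solving, k_gold = (0.2/0.1)^(1/0.8) ≈ 2.3784.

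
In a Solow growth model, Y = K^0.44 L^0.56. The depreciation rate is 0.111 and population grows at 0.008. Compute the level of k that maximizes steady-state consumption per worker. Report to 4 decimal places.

k_gold ≈ 10.3304

Break-even investment rate: n + δ = 0.008 + 0.111 = 0.119.
Maximizing c = f(k) − (n+δ)·k gives f'(k) = n+δ, i.e. 0.44·k^(0.44−1) = 0.119, so k_gold = (0.44/0.119)^(1/0.56) ≈ 10.3304.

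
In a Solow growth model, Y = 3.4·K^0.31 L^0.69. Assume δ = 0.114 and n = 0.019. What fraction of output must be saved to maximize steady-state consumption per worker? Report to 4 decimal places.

Break-even investment rate: n + δ = 0.019 + 0.114 = 0.133.
At the golden rule MPK = n+δ, and in any Cobb-Douglas steady state s = (n+δ)·k/y = MPK·k/y = capital's share 0.31.

s_gold = 0.3100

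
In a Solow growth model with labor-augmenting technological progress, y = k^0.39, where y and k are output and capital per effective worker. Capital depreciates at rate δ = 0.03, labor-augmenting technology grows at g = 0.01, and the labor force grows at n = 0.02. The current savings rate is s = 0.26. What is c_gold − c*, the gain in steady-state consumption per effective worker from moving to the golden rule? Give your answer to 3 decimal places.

Δc ≈ 0.129

Capital per effective worker breaks even when investment replaces (n + g + δ)·k; here n + g + δ = 0.06.
Current steady state (s = 0.26): k* = (0.26/0.06)^(1/0.61) ≈ 11.0655, y* = 11.0655^0.39 ≈ 2.5536, c* = (1−0.26)·2.5536 ≈ 1.8896.
Golden rule sets MPK = n+g+δ: 0.39·k^(0.39−1) = 0.06, so k_gold = (0.39/0.06)^(1/0.61) ≈ 21.5102.
y_gold = 21.5102^0.39 ≈ 3.3093, c_gold = y_gold − 0.06·k_gold ≈ 2.0187.
Gain: Δc = 2.0187 − 1.8896 ≈ 0.1290.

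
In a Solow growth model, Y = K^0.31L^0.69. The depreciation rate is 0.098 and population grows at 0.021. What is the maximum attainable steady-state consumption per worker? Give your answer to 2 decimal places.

Capital per worker breaks even when investment replaces (n + δ)·k; here n + δ = 0.119.
Setting f'(k) = n+δ gives 0.31·k^(0.31−1) = 0.119, hence k_gold = (0.31/0.119)^(1/0.69) ≈ 4.0053.
y_gold = 4.0053^0.31 ≈ 1.5375.
c_gold = y_gold − (n+δ)·k_gold = 1.5375 − 0.119·4.0053 ≈ 1.0609.

c_gold ≈ 1.06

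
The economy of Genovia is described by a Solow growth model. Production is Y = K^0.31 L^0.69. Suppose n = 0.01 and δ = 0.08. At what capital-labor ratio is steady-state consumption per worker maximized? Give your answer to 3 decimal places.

k_gold ≈ 6.004

Break-even investment rate: n + δ = 0.01 + 0.08 = 0.09.
Setting f'(k) = n+δ gives 0.31·k^(0.31−1) = 0.09, hence k_gold = (0.31/0.09)^(1/0.69) ≈ 6.0039.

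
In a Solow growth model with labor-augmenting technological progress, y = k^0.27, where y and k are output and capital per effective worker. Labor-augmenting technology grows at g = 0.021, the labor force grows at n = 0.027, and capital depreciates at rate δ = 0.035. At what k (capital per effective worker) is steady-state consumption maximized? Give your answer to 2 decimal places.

n + g + δ = 0.027 + 0.021 + 0.035 = 0.083.
Golden rule sets MPK = n+g+δ: 0.27·k^(0.27−1) = 0.083, so k_gold = (0.27/0.083)^(1/0.73) ≈ 5.0322.

k_gold ≈ 5.03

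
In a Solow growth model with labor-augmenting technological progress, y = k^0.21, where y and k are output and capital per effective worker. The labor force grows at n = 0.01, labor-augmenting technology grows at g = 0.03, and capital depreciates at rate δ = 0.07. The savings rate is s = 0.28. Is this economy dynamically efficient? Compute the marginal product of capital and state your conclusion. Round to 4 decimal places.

Break-even investment rate: n + g + δ = 0.01 + 0.03 + 0.07 = 0.11.
Steady-state k*: s·k^0.21 = 0.11·k gives k* = (0.28/0.11)^(1/0.79) ≈ 3.2631.
MPK = 0.21·3.2631^(-0.79) ≈ 0.0825.
MPK < n+g+δ = 0.11, so the economy is dynamically inefficient (over-saving).

dynamically inefficient; MPK ≈ 0.0825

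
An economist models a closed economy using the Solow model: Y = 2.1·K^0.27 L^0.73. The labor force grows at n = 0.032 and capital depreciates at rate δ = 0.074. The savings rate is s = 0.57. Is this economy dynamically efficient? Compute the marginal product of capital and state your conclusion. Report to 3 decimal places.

dynamically inefficient; MPK ≈ 0.050

n + δ = 0.032 + 0.074 = 0.106.
Steady-state k*: s·A·k^0.27 = 0.106·k gives k* = (0.57·2.1/0.106)^(1/0.73) ≈ 27.6806.
MPK = 0.27·2.1·27.6806^(-0.73) ≈ 0.0502.
MPK < n+δ = 0.106, so the economy is dynamically inefficient (over-saving).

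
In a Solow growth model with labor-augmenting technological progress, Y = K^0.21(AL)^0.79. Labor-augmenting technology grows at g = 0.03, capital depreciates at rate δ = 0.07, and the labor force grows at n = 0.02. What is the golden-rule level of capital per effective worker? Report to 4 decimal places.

n + g + δ = 0.02 + 0.03 + 0.07 = 0.12.
Setting f'(k) = n+g+δ gives 0.21·k^(0.21−1) = 0.12, hence k_gold = (0.21/0.12)^(1/0.79) ≈ 2.0307.

k_gold ≈ 2.0307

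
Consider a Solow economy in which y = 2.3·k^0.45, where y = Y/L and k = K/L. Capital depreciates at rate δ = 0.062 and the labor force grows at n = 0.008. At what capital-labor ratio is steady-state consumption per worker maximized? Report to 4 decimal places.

k_gold ≈ 133.9634

The effective depreciation rate is n + δ = 0.008 + 0.062 = 0.07.
Golden rule sets MPK = n+δ: 0.45·2.3·k^(0.45−1) = 0.07, so k_gold = (0.45·2.3/0.07)^(1/0.55) ≈ 133.9634.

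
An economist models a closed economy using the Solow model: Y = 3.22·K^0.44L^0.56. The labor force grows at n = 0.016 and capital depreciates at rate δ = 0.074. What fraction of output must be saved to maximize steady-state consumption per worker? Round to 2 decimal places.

s_gold = 0.44

Capital per worker breaks even when investment replaces (n + δ)·k; here n + δ = 0.09.
At the golden rule MPK = n+δ, and in any Cobb-Douglas steady state s = (n+δ)·k/y = MPK·k/y = capital's share 0.44.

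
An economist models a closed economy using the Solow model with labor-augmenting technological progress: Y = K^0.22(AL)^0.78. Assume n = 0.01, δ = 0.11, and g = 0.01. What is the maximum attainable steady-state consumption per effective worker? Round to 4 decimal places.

Break-even investment rate: n + g + δ = 0.01 + 0.01 + 0.11 = 0.13.
Setting f'(k) = n+g+δ gives 0.22·k^(0.22−1) = 0.13, hence k_gold = (0.22/0.13)^(1/0.78) ≈ 1.9630.
y_gold = 1.9630^0.22 ≈ 1.1600.
c_gold = y_gold − (n+g+δ)·k_gold = 1.1600 − 0.13·1.9630 ≈ 0.9048.

c_gold ≈ 0.9048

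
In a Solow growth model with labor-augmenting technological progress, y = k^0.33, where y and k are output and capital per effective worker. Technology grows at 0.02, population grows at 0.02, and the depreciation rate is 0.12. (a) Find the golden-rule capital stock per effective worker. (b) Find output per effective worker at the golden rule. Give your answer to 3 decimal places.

(a) k_gold ≈ 2.946; (b) y_gold ≈ 1.428

n + g + δ = 0.02 + 0.02 + 0.12 = 0.16.
At the golden rule the marginal product of capital equals n+g+δ: 0.33·k^(0.33−1) = 0.16. Solving, k_gold = (0.33/0.16)^(1/0.67) ≈ 2.9461.
y_gold = 2.9461^0.33 ≈ 1.4284.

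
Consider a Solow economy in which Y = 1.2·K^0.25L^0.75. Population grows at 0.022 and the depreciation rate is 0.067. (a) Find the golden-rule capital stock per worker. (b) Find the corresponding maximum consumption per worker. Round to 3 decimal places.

(a) k_gold ≈ 5.054; (b) c_gold ≈ 1.349

n + δ = 0.022 + 0.067 = 0.089.
Setting f'(k) = n+δ gives 0.25·1.2·k^(0.25−1) = 0.089, hence k_gold = (0.25·1.2/0.089)^(1/0.75) ≈ 5.0541.
y_gold = 1.2·5.0541^0.25 ≈ 1.7993; c_gold = y_gold − 0.089·k_gold ≈ 1.3494.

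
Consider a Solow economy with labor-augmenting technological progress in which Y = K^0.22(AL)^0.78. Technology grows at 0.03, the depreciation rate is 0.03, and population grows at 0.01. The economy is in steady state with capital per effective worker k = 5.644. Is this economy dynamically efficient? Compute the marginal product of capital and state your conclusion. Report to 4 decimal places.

dynamically inefficient; MPK ≈ 0.0570

Break-even investment rate: n + g + δ = 0.01 + 0.03 + 0.03 = 0.07.
MPK = 0.22·k^(0.22−1) = 0.22·5.644^(-0.78) ≈ 0.0570.
MPK < 0.07, so the economy is dynamically inefficient (over-saving).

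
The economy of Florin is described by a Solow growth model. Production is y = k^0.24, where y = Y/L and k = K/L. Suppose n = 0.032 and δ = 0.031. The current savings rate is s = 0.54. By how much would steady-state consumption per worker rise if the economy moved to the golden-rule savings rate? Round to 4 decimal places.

n + δ = 0.032 + 0.031 = 0.063.
Current steady state (s = 0.54): k* = (0.54/0.063)^(1/0.76) ≈ 16.8928, y* = 16.8928^0.24 ≈ 1.9708, c* = (1−0.54)·1.9708 ≈ 0.9066.
Golden rule sets MPK = n+δ: 0.24·k^(0.24−1) = 0.063, so k_gold = (0.24/0.063)^(1/0.76) ≈ 5.8117.
y_gold = 5.8117^0.24 ≈ 1.5256, c_gold = y_gold − 0.063·k_gold ≈ 1.1594.
Gain: Δc = 1.1594 − 0.9066 ≈ 0.2529.

Δc ≈ 0.2529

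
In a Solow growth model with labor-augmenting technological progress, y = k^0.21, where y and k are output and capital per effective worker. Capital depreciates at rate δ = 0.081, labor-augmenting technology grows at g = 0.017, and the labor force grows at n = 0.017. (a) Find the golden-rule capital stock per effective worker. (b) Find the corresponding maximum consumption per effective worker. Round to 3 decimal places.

(a) k_gold ≈ 2.143; (b) c_gold ≈ 0.927

Break-even investment rate: n + g + δ = 0.017 + 0.017 + 0.081 = 0.115.
Golden rule sets MPK = n+g+δ: 0.21·k^(0.21−1) = 0.115, so k_gold = (0.21/0.115)^(1/0.79) ≈ 2.1431.
y_gold = 2.1431^0.21 ≈ 1.1736; c_gold = y_gold − 0.115·k_gold ≈ 0.9271.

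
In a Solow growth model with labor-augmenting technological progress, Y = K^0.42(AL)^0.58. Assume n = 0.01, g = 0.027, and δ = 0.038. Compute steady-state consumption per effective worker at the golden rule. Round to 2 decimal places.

Capital per effective worker breaks even when investment replaces (n + g + δ)·k; here n + g + δ = 0.075.
Maximizing c = f(k) − (n+g+δ)·k gives f'(k) = n+g+δ, i.e. 0.42·k^(0.42−1) = 0.075, so k_gold = (0.42/0.075)^(1/0.58) ≈ 19.4975.
y_gold = 19.4975^0.42 ≈ 3.4817.
c_gold = y_gold − (n+g+δ)·k_gold = 3.4817 − 0.075·19.4975 ≈ 2.0194.

c_gold ≈ 2.02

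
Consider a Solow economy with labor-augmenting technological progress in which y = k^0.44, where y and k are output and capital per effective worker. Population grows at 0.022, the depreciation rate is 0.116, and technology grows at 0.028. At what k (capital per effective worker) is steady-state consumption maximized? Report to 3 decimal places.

k_gold ≈ 5.701

Capital per effective worker breaks even when investment replaces (n + g + δ)·k; here n + g + δ = 0.166.
Maximizing c = f(k) − (n+g+δ)·k gives f'(k) = n+g+δ, i.e. 0.44·k^(0.44−1) = 0.166, so k_gold = (0.44/0.166)^(1/0.56) ≈ 5.7013.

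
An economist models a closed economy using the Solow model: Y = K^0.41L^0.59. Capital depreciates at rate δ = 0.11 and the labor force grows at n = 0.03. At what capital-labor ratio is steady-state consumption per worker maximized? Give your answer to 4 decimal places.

n + δ = 0.03 + 0.11 = 0.14.
At the golden rule the marginal product of capital equals n+δ: 0.41·k^(0.41−1) = 0.14. Solving, k_gold = (0.41/0.14)^(1/0.59) ≈ 6.1793.

k_gold ≈ 6.1793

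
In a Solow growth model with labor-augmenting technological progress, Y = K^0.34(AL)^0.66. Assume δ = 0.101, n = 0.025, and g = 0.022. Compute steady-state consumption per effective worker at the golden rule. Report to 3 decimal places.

c_gold ≈ 1.013

n + g + δ = 0.025 + 0.022 + 0.101 = 0.148.
Maximizing c = f(k) − (n+g+δ)·k gives f'(k) = n+g+δ, i.e. 0.34·k^(0.34−1) = 0.148, so k_gold = (0.34/0.148)^(1/0.66) ≈ 3.5261.
y_gold = 3.5261^0.34 ≈ 1.5349.
c_gold = y_gold − (n+g+δ)·k_gold = 1.5349 − 0.148·3.5261 ≈ 1.0130.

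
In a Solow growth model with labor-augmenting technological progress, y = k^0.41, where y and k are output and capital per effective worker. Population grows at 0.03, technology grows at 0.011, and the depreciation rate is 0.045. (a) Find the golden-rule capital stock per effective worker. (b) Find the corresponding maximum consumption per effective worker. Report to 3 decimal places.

n + g + δ = 0.03 + 0.011 + 0.045 = 0.086.
Maximizing c = f(k) − (n+g+δ)·k gives f'(k) = n+g+δ, i.e. 0.41·k^(0.41−1) = 0.086, so k_gold = (0.41/0.086)^(1/0.59) ≈ 14.1136.
y_gold = 14.1136^0.41 ≈ 2.9604; c_gold = y_gold − 0.086·k_gold ≈ 1.7466.

(a) k_gold ≈ 14.114; (b) c_gold ≈ 1.747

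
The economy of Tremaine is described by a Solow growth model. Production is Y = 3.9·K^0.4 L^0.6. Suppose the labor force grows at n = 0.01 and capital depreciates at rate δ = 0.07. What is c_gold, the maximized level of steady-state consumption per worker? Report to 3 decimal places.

c_gold ≈ 16.953

Capital per worker breaks even when investment replaces (n + δ)·k; here n + δ = 0.08.
Maximizing c = f(k) − (n+δ)·k gives f'(k) = n+δ, i.e. 0.4·3.9·k^(0.4−1) = 0.08, so k_gold = (0.4·3.9/0.08)^(1/0.6) ≈ 141.2725.
y_gold = 3.9·141.2725^0.4 ≈ 28.2545.
c_gold = y_gold − (n+δ)·k_gold = 28.2545 − 0.08·141.2725 ≈ 16.9527.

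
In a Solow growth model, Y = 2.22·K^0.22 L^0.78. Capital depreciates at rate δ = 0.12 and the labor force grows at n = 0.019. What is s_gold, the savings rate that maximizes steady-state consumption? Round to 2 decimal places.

Break-even investment rate: n + δ = 0.019 + 0.12 = 0.139.
At the golden rule MPK = n+δ, and in any Cobb-Douglas steady state s = (n+δ)·k/y = MPK·k/y = capital's share 0.22.

s_gold = 0.22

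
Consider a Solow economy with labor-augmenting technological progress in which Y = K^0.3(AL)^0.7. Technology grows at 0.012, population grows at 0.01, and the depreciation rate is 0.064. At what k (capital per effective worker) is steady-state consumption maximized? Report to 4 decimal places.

The effective depreciation rate is n + g + δ = 0.01 + 0.012 + 0.064 = 0.086.
Maximizing c = f(k) − (n+g+δ)·k gives f'(k) = n+g+δ, i.e. 0.3·k^(0.3−1) = 0.086, so k_gold = (0.3/0.086)^(1/0.7) ≈ 5.9590.

k_gold ≈ 5.9590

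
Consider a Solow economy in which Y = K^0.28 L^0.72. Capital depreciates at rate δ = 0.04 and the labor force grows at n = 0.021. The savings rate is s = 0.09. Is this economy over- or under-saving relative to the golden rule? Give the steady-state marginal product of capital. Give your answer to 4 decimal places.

under-saving; MPK ≈ 0.1898

Capital per worker breaks even when investment replaces (n + δ)·k; here n + δ = 0.061.
Steady-state k*: s·k^0.28 = 0.061·k gives k* = (0.09/0.061)^(1/0.72) ≈ 1.7163.
MPK = 0.28·1.7163^(-0.72) ≈ 0.1898.
MPK > n+δ = 0.061, so the economy is dynamically efficient (under-saving).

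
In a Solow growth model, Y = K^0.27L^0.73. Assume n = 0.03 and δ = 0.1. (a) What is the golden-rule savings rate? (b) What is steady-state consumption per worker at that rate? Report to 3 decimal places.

The effective depreciation rate is n + δ = 0.03 + 0.1 = 0.13.
For Cobb-Douglas, s_gold equals capital's share: s_gold = 0.27.
Maximizing c = f(k) − (n+δ)·k gives f'(k) = n+δ, i.e. 0.27·k^(0.27−1) = 0.13, so k_gold = (0.27/0.13)^(1/0.73) ≈ 2.7216.
y_gold = 2.7216^0.27 ≈ 1.3104; c_gold = (1−0.27)·y_gold ≈ 0.9566.

(a) s_gold = 0.270; (b) c_gold ≈ 0.957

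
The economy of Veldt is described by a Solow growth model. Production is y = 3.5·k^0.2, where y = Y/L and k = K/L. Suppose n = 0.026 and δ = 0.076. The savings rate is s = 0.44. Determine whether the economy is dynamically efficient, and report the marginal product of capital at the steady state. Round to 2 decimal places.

n + δ = 0.026 + 0.076 = 0.102.
Steady-state k*: s·A·k^0.2 = 0.102·k gives k* = (0.44·3.5/0.102)^(1/0.8) ≈ 29.7612.
MPK = 0.2·3.5·29.7612^(-0.8) ≈ 0.0464.
MPK < n+δ = 0.102, so the economy is dynamically inefficient (over-saving).

dynamically inefficient; MPK ≈ 0.05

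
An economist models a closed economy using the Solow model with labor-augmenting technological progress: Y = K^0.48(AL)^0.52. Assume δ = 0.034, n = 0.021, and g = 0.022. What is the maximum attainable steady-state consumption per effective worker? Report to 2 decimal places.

The effective depreciation rate is n + g + δ = 0.021 + 0.022 + 0.034 = 0.077.
Golden rule sets MPK = n+g+δ: 0.48·k^(0.48−1) = 0.077, so k_gold = (0.48/0.077)^(1/0.52) ≈ 33.7572.
y_gold = 33.7572^0.48 ≈ 5.4152.
c_gold = y_gold − (n+g+δ)·k_gold = 5.4152 − 0.077·33.7572 ≈ 2.8159.

c_gold ≈ 2.82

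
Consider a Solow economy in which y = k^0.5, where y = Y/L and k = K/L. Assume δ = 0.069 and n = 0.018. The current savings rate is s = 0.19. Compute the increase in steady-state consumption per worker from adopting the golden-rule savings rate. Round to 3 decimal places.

Δc ≈ 1.105

Capital per worker breaks even when investment replaces (n + δ)·k; here n + δ = 0.087.
Current steady state (s = 0.19): k* = (0.19/0.087)^(1/0.5) ≈ 4.7695, y* = 4.7695^0.5 ≈ 2.1839, c* = (1−0.19)·2.1839 ≈ 1.7690.
At the golden rule the marginal product of capital equals n+δ: 0.5·k^(0.5−1) = 0.087. Solving, k_gold = (0.5/0.087)^(1/0.5) ≈ 33.0295.
y_gold = 33.0295^0.5 ≈ 5.7471, c_gold = y_gold − 0.087·k_gold ≈ 2.8736.
Gain: Δc = 2.8736 − 1.7690 ≈ 1.1046.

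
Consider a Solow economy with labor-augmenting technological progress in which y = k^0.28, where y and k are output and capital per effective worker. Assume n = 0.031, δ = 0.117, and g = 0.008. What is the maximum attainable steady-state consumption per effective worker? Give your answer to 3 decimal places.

n + g + δ = 0.031 + 0.008 + 0.117 = 0.156.
Maximizing c = f(k) − (n+g+δ)·k gives f'(k) = n+g+δ, i.e. 0.28·k^(0.28−1) = 0.156, so k_gold = (0.28/0.156)^(1/0.72) ≈ 2.2533.
y_gold = 2.2533^0.28 ≈ 1.2554.
c_gold = y_gold − (n+g+δ)·k_gold = 1.2554 − 0.156·2.2533 ≈ 0.9039.

c_gold ≈ 0.904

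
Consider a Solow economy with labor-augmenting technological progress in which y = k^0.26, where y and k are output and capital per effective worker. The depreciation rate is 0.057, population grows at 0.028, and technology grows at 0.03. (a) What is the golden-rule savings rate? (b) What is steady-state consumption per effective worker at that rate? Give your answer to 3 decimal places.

Break-even investment rate: n + g + δ = 0.028 + 0.03 + 0.057 = 0.115.
For Cobb-Douglas, s_gold equals capital's share: s_gold = 0.26.
At the golden rule the marginal product of capital equals n+g+δ: 0.26·k^(0.26−1) = 0.115. Solving, k_gold = (0.26/0.115)^(1/0.74) ≈ 3.0113.
y_gold = 3.0113^0.26 ≈ 1.3319; c_gold = (1−0.26)·y_gold ≈ 0.9856.

(a) s_gold = 0.260; (b) c_gold ≈ 0.986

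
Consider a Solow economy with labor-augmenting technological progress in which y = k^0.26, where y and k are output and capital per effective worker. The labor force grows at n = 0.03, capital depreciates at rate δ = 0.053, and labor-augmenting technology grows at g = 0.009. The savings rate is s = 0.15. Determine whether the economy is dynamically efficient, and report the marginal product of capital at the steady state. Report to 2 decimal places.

dynamically efficient; MPK ≈ 0.16

n + g + δ = 0.03 + 0.009 + 0.053 = 0.092.
Steady-state k*: s·k^0.26 = 0.092·k gives k* = (0.15/0.092)^(1/0.74) ≈ 1.9360.
MPK = 0.26·1.9360^(-0.74) ≈ 0.1595.
MPK > n+g+δ = 0.092, so the economy is dynamically efficient (under-saving).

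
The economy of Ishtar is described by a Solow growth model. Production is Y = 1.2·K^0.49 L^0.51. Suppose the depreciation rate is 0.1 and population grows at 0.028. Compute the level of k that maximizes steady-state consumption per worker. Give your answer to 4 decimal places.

Break-even investment rate: n + δ = 0.028 + 0.1 = 0.128.
Golden rule sets MPK = n+δ: 0.49·1.2·k^(0.49−1) = 0.128, so k_gold = (0.49·1.2/0.128)^(1/0.51) ≈ 19.8778.

k_gold ≈ 19.8778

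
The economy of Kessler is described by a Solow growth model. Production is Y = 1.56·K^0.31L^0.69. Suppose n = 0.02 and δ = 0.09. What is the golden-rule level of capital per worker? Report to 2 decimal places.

The effective depreciation rate is n + δ = 0.02 + 0.09 = 0.11.
Maximizing c = f(k) − (n+δ)·k gives f'(k) = n+δ, i.e. 0.31·1.56·k^(0.31−1) = 0.11, so k_gold = (0.31·1.56/0.11)^(1/0.69) ≈ 8.5511.

k_gold ≈ 8.55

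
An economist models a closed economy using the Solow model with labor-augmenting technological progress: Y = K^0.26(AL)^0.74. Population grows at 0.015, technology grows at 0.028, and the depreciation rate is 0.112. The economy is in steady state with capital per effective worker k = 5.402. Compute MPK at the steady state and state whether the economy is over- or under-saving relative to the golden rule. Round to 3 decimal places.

The effective depreciation rate is n + g + δ = 0.015 + 0.028 + 0.112 = 0.155.
MPK = 0.26·k^(0.26−1) = 0.26·5.402^(-0.74) ≈ 0.0746.
MPK < 0.155, so the economy is dynamically inefficient (over-saving).

over-saving; MPK ≈ 0.075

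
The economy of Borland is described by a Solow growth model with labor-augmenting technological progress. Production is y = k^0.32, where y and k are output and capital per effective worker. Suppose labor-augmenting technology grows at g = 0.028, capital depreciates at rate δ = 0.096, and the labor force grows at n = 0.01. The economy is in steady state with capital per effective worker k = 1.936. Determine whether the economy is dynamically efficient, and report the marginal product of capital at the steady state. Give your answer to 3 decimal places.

dynamically efficient; MPK ≈ 0.204

n + g + δ = 0.01 + 0.028 + 0.096 = 0.134.
MPK = 0.32·k^(0.32−1) = 0.32·1.936^(-0.68) ≈ 0.2042.
MPK > 0.134, so the economy is dynamically efficient (under-saving).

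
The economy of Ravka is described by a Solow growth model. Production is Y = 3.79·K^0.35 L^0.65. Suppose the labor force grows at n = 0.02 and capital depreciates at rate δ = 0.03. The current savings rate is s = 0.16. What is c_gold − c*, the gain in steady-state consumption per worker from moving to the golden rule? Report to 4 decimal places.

n + δ = 0.02 + 0.03 = 0.05.
Current steady state (s = 0.16): k* = (0.16·3.79/0.05)^(1/0.65) ≈ 46.4909, y* = 3.79·46.4909^0.35 ≈ 14.5284, c* = (1−0.16)·14.5284 ≈ 12.2039.
At the golden rule the marginal product of capital equals n+δ: 0.35·3.79·k^(0.35−1) = 0.05. Solving, k_gold = (0.35·3.79/0.05)^(1/0.65) ≈ 155.0119.
y_gold = 3.79·155.0119^0.35 ≈ 22.1446, c_gold = y_gold − 0.05·k_gold ≈ 14.3940.
Gain: Δc = 14.3940 − 12.2039 ≈ 2.1901.

Δc ≈ 2.1901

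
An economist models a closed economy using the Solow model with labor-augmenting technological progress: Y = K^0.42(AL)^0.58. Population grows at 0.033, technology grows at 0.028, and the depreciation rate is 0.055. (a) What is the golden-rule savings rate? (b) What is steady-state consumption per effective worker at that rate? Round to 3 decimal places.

Capital per effective worker breaks even when investment replaces (n + g + δ)·k; here n + g + δ = 0.116.
For Cobb-Douglas, s_gold equals capital's share: s_gold = 0.42.
Setting f'(k) = n+g+δ gives 0.42·k^(0.42−1) = 0.116, hence k_gold = (0.42/0.116)^(1/0.58) ≈ 9.1925.
y_gold = 9.1925^0.42 ≈ 2.5389; c_gold = (1−0.42)·y_gold ≈ 1.4725.

(a) s_gold = 0.420; (b) c_gold ≈ 1.473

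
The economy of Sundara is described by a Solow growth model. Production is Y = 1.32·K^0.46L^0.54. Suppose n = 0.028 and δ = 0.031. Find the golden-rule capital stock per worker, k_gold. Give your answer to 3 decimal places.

k_gold ≈ 74.983

The effective depreciation rate is n + δ = 0.028 + 0.031 = 0.059.
At the golden rule the marginal product of capital equals n+δ: 0.46·1.32·k^(0.46−1) = 0.059. Solving, k_gold = (0.46·1.32/0.059)^(1/0.54) ≈ 74.9829.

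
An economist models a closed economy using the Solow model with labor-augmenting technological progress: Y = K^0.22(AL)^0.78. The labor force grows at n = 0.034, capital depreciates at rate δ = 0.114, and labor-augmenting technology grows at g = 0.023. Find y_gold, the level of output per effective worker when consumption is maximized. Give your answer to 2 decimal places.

y_gold ≈ 1.07

Break-even investment rate: n + g + δ = 0.034 + 0.023 + 0.114 = 0.171.
Setting f'(k) = n+g+δ gives 0.22·k^(0.22−1) = 0.171, hence k_gold = (0.22/0.171)^(1/0.78) ≈ 1.3813.
Output: y_gold = k_gold^0.22 = 1.3813^0.22 ≈ 1.0737.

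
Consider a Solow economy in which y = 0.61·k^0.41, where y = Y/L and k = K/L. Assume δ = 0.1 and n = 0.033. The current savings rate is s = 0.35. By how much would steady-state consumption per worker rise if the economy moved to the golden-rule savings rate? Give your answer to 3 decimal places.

Δc ≈ 0.007

n + δ = 0.033 + 0.1 = 0.133.
Current steady state (s = 0.35): k* = (0.35·0.61/0.133)^(1/0.59) ≈ 2.2304, y* = 0.61·2.2304^0.41 ≈ 0.8476, c* = (1−0.35)·0.8476 ≈ 0.5509.
Maximizing c = f(k) − (n+δ)·k gives f'(k) = n+δ, i.e. 0.41·0.61·k^(0.41−1) = 0.133, so k_gold = (0.41·0.61/0.133)^(1/0.59) ≈ 2.9164.
y_gold = 0.61·2.9164^0.41 ≈ 0.9461, c_gold = y_gold − 0.133·k_gold ≈ 0.5582.
Gain: Δc = 0.5582 − 0.5509 ≈ 0.0073.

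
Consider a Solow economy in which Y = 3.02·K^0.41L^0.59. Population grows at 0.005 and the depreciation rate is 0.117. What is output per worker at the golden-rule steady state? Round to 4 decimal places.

y_gold ≈ 15.1144

Capital per worker breaks even when investment replaces (n + δ)·k; here n + δ = 0.122.
At the golden rule the marginal product of capital equals n+δ: 0.41·3.02·k^(0.41−1) = 0.122. Solving, k_gold = (0.41·3.02/0.122)^(1/0.59) ≈ 50.7943.
Output: y_gold = 3.02·k_gold^0.41 = 3.02·50.7943^0.41 ≈ 15.1144.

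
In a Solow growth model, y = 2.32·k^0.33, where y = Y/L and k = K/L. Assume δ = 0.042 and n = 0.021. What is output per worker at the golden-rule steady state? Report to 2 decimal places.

y_gold ≈ 7.94

The effective depreciation rate is n + δ = 0.021 + 0.042 = 0.063.
Setting f'(k) = n+δ gives 0.33·2.32·k^(0.33−1) = 0.063, hence k_gold = (0.33·2.32/0.063)^(1/0.67) ≈ 41.5813.
Output: y_gold = 2.32·k_gold^0.33 = 2.32·41.5813^0.33 ≈ 7.9382.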